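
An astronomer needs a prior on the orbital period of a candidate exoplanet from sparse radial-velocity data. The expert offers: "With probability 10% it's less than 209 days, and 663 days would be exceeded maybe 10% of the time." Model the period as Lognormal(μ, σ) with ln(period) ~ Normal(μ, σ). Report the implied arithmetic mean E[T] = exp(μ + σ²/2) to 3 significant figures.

If T ~ Lognormal(μ,σ) then ln T ~ Normal(μ,σ), so the p-quantile of ln T is μ + z_p·σ.
ln(209) = 5.342 and ln(663) = 6.497; z_{0.1} = -1.282, z_{0.9} = 1.282.
σ = (6.497 − 5.342)/(1.282 − (-1.282)) = 0.450.
μ = 5.342 − (-1.282)·0.450 = 5.920.
E[T] = exp(μ + σ²/2) = exp(5.920 + 0.1014) = 412 days.

E[T] ≈ 412 days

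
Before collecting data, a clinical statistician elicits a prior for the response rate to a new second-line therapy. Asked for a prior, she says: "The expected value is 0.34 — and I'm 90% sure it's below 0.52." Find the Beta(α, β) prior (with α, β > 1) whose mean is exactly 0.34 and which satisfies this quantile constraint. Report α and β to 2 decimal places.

α ≈ 3.99, β ≈ 7.75

With mean 0.34 fixed, write α = 0.34s, β = 0.66s where s = α+β.
Need P(θ < 0.52) = 0.9 under Beta(0.34s, 0.66s). Normal approximation: (q−m)/√(m(1−m)/s) ≈ z_{0.9} = 1.28, so s ≈ 0.34·0.66·(1.28)²/(0.52−0.34)² = 11.4.
At s = 11.4: P(θ<0.52) ≈ 0.897. Adjusting to match 0.9 gives s ≈ 11.75.
So α = 0.34·11.75 ≈ 3.99, β = 0.66·11.75 ≈ 7.75.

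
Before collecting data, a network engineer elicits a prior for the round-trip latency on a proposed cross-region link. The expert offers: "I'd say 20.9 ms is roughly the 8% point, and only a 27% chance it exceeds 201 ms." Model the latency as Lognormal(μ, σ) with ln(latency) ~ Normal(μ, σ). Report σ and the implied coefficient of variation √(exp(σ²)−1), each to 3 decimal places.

If T ~ Lognormal(μ,σ) then ln T ~ Normal(μ,σ), so the p-quantile of ln T is μ + z_p·σ.
ln(20.9) = 3.04 and ln(201) = 5.303; z_{0.08} = -1.405, z_{0.73} = 0.6128.
σ = (5.303 − 3.04)/(0.6128 − (-1.405)) = 1.122.
μ = 3.04 − (-1.405)·1.122 = 4.616.
CV = √(exp(σ²)−1) = √(exp(1.2583)−1) = 1.587.

σ ≈ 1.122, CV ≈ 1.587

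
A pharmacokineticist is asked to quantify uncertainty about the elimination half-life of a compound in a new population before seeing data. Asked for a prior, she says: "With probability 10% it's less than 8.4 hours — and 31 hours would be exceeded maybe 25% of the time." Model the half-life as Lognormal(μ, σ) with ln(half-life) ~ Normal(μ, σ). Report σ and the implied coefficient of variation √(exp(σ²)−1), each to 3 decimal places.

If T ~ Lognormal(μ,σ) then ln T ~ Normal(μ,σ), so the p-quantile of ln T is μ + z_p·σ.
ln(8.4) = 2.128 and ln(31) = 3.434; z_{0.1} = -1.282, z_{0.75} = 0.6745.
σ = (3.434 − 2.128)/(0.6745 − (-1.282)) = 0.668.
μ = 2.128 − (-1.282)·0.668 = 2.984.
CV = √(exp(σ²)−1) = √(exp(0.4456)−1) = 0.749.

σ ≈ 0.668, CV ≈ 0.749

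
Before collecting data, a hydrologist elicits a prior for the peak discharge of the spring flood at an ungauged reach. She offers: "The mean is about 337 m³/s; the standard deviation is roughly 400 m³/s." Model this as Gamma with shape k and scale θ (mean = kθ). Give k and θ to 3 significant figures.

For Gamma(k, scale θ): mean = kθ, variance = kθ², so CV = 1/√k.
CV = SD/mean = 400/337 = 1.187, hence k = 1/CV² = 0.71.
Then θ = mean/k = 337/0.71 = 475.

k ≈ 0.71, θ ≈ 475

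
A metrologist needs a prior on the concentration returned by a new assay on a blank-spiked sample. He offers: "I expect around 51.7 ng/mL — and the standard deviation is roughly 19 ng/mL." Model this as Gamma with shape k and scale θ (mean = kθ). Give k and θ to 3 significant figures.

For Gamma(k, scale θ): mean = kθ, variance = kθ², so CV = 1/√k.
CV = SD/mean = 19/51.7 = 0.3675, hence k = 1/CV² = 7.4.
Then θ = mean/k = 51.7/7.4 = 6.98.

k ≈ 7.4, θ ≈ 6.98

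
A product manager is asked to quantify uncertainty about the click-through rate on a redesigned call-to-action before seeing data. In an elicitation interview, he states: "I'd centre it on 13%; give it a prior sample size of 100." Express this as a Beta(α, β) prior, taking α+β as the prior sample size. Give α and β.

α = 13, β = 87

Under the effective-sample-size interpretation, Beta(α, β) has prior mean α/(α+β) and prior sample size α+β.
So α+β = 100 and α/(α+β) = 0.13, giving α = 0.13·100 = 13 and β = 100 − 13 = 87.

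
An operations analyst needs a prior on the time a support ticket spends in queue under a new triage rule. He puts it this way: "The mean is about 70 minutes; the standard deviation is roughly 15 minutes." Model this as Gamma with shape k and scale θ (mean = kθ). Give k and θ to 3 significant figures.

For Gamma(k, scale θ): mean = kθ, variance = kθ², so CV = 1/√k.
CV = SD/mean = 15/70 = 0.2143, hence k = 1/CV² = 21.8.
Then θ = mean/k = 70/21.8 = 3.21.

k ≈ 21.8, θ ≈ 3.21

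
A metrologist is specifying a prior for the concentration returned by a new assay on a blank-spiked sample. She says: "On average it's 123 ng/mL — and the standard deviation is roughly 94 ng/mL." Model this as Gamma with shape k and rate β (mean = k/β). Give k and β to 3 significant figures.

k ≈ 1.71, β ≈ 0.0139

For Gamma(k, rate β): mean = k/β, variance = k/β², so CV = 1/√k.
CV = SD/mean = 94/123 = 0.7642, hence k = 1/CV² = 1.71.
Then β = k/mean = 1.71/123 = 0.0139.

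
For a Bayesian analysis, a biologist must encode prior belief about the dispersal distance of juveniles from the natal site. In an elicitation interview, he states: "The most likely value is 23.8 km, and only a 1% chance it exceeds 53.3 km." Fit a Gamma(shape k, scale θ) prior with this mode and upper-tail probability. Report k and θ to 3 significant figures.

Gamma(k,θ) with k>1 has mode (k−1)θ, so θ = 23.8/(k−1).
Need P(X < 53.3) = 0.99 with θ tied to k this way. Start at k = 2, θ = 23.8: P(X<53.3) ≈ 0.655.
Too low — raise k to concentrate. Iterating converges to k ≈ 8.39.
Then θ = 23.8/(8.39−1) ≈ 3.22.

k ≈ 8.39, θ ≈ 3.22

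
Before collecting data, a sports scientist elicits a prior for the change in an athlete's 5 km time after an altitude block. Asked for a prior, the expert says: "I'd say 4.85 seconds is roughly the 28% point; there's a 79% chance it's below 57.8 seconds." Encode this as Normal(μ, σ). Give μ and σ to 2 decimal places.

μ = 27.06, σ = 38.11

For Normal(μ,σ), the p-quantile is μ + z_p·σ. Here z_{0.28} = -0.5828, z_{0.79} = 0.8064.
So 4.85 = μ − 0.5828σ and 57.8 = μ + 0.8064σ.
Subtracting: σ = (57.8 − 4.85)/(0.8064 − (-0.5828)) = 38.11.
Then μ = 4.85 − (-0.5828)·38.11 = 27.06.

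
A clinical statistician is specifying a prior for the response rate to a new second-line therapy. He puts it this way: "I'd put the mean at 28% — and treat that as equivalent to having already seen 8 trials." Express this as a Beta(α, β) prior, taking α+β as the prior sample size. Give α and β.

α = 2.24, β = 5.76

Under the effective-sample-size interpretation, Beta(α, β) has prior mean α/(α+β) and prior sample size α+β.
So α+β = 8 and α/(α+β) = 0.28, giving α = 0.28·8 = 2.24 and β = 8 − 2.24 = 5.76.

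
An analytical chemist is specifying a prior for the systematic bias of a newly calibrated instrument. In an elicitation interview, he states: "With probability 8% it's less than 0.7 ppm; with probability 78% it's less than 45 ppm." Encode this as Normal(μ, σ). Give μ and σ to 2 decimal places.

μ = 29.29, σ = 20.35

For Normal(μ,σ), the p-quantile is μ + z_p·σ. Here z_{0.08} = -1.405, z_{0.78} = 0.7722.
So 0.7 = μ − 1.405σ and 45 = μ + 0.7722σ.
Subtracting: σ = (45 − 0.7)/(0.7722 − (-1.405)) = 20.35.
Then μ = 0.7 − (-1.405)·20.35 = 29.29.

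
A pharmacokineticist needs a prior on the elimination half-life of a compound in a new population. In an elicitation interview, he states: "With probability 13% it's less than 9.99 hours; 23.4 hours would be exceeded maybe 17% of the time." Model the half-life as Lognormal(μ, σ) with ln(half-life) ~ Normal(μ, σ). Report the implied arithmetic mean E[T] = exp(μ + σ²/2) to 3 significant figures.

E[T] ≈ 17.2 hours

If T ~ Lognormal(μ,σ) then ln T ~ Normal(μ,σ), so the p-quantile of ln T is μ + z_p·σ.
ln(9.99) = 2.302 and ln(23.4) = 3.153; z_{0.13} = -1.126, z_{0.83} = 0.9542.
σ = (3.153 − 2.302)/(0.9542 − (-1.126)) = 0.409.
μ = 2.302 − (-1.126)·0.409 = 2.762.
E[T] = exp(μ + σ²/2) = exp(2.762 + 0.0837) = 17.2 hours.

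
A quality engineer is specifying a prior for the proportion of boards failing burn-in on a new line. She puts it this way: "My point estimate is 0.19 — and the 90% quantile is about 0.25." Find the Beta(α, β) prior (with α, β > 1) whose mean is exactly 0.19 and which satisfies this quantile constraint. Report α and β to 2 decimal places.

With mean 0.19 fixed, write α = 0.19s, β = 0.81s where s = α+β.
Need P(θ < 0.25) = 0.9 under Beta(0.19s, 0.81s). Normal approximation: (q−m)/√(m(1−m)/s) ≈ z_{0.9} = 1.28, so s ≈ 0.19·0.81·(1.28)²/(0.25−0.19)² = 70.2.
At s = 70.2: P(θ<0.25) ≈ 0.895. Adjusting to match 0.9 gives s ≈ 73.63.
So α = 0.19·73.63 ≈ 13.99, β = 0.81·73.63 ≈ 59.64.

α ≈ 13.99, β ≈ 59.64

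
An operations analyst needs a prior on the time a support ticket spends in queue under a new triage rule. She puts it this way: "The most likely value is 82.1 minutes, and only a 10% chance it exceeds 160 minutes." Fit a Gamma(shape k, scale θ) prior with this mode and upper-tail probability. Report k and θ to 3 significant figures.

Gamma(k,θ) with k>1 has mode (k−1)θ, so θ = 82.1/(k−1).
Need P(X < 160) = 0.9 with θ tied to k this way. Start at k = 2, θ = 82.1: P(X<160) ≈ 0.580.
Too low — raise k to concentrate. Iterating converges to k ≈ 5.3.
Then θ = 82.1/(5.3−1) ≈ 19.1.

k ≈ 5.3, θ ≈ 19.1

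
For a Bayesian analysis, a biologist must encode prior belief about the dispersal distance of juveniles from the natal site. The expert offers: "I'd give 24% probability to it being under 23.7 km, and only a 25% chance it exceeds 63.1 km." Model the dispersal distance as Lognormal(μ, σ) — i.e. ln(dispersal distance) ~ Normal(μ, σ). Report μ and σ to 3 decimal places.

If T ~ Lognormal(μ,σ) then ln T ~ Normal(μ,σ), so the p-quantile of ln T is μ + z_p·σ.
ln(23.7) = 3.165 and ln(63.1) = 4.145; z_{0.24} = -0.7063, z_{0.75} = 0.6745.
σ = (4.145 − 3.165)/(0.6745 − (-0.7063)) = 0.709.
μ = 3.165 − (-0.7063)·0.709 = 3.666.

μ ≈ 3.666, σ ≈ 0.709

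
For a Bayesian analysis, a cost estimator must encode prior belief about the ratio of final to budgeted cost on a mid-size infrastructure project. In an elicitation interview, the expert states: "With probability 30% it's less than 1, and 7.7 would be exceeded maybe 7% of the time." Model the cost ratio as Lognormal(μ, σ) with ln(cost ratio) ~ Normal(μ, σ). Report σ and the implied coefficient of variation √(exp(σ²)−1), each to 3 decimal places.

σ ≈ 1.021, CV ≈ 1.354

If T ~ Lognormal(μ,σ) then ln T ~ Normal(μ,σ), so the p-quantile of ln T is μ + z_p·σ.
ln(1) = 0 and ln(7.7) = 2.041; z_{0.3} = -0.5244, z_{0.93} = 1.476.
σ = (2.041 − 0)/(1.476 − (-0.5244)) = 1.021.
μ = 0 − (-0.5244)·1.021 = 0.535.
CV = √(exp(σ²)−1) = √(exp(1.0414)−1) = 1.354.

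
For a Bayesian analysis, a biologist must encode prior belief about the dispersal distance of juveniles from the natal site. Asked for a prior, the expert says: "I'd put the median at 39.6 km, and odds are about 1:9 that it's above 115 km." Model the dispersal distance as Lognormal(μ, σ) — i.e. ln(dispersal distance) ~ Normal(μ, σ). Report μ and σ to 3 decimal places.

If T ~ Lognormal(μ,σ) then ln T ~ Normal(μ,σ), so the p-quantile of ln T is μ + z_p·σ.
ln(39.6) = 3.679 and ln(115) = 4.745; z_{0.5} = 0, z_{0.9} = 1.282.
σ = (4.745 − 3.679)/(1.282 − (0)) = 0.832.
μ = 3.679 − (0)·0.832 = 3.679.

μ ≈ 3.679, σ ≈ 0.832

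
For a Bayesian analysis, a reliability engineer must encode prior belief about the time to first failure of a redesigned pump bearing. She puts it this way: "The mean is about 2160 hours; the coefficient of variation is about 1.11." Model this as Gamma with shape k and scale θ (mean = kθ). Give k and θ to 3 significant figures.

For Gamma(k, scale θ): mean = kθ, variance = kθ², so CV = 1/√k.
CV = 1.11, hence k = 1/CV² = 0.812.
Then θ = mean/k = 2160/0.812 = 2660.

k ≈ 0.812, θ ≈ 2660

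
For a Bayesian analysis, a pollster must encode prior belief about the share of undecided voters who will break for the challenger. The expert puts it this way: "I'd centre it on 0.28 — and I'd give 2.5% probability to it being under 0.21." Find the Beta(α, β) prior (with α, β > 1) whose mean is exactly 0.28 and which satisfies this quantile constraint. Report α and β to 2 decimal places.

α ≈ 40.37, β ≈ 103.80

With mean 0.28 fixed, write α = 0.28s, β = 0.72s where s = α+β.
Need P(θ < 0.21) = 0.025 under Beta(0.28s, 0.72s). Normal approximation: (q−m)/√(m(1−m)/s) ≈ z_{0.025} = -1.96, so s ≈ 0.28·0.72·(-1.96)²/(0.21−0.28)² = 158.0.
At s = 158.0: P(θ<0.21) ≈ 0.020. Adjusting to match 0.025 gives s ≈ 144.16.
So α = 0.28·144.16 ≈ 40.37, β = 0.72·144.16 ≈ 103.80.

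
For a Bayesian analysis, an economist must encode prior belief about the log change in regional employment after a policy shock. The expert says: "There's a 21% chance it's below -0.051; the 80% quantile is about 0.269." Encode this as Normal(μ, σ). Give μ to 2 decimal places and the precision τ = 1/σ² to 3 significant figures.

For Normal(μ,σ), the p-quantile is μ + z_p·σ. Here z_{0.21} = -0.8064, z_{0.8} = 0.8416.
So -0.051 = μ − 0.8064σ and 0.269 = μ + 0.8416σ.
Subtracting: σ = (0.269 − -0.051)/(0.8416 − (-0.8064)) = 0.19.
Then μ = -0.051 − (-0.8064)·0.19 = 0.11.
Precision τ = 1/σ² = 1/0.1942² = 26.5.

μ = 0.11, τ = 26.5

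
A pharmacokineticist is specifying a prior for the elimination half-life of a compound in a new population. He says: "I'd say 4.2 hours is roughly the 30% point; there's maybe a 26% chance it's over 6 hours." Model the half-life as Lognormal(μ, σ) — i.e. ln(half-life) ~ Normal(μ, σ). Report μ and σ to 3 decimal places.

If T ~ Lognormal(μ,σ) then ln T ~ Normal(μ,σ), so the p-quantile of ln T is μ + z_p·σ.
ln(4.2) = 1.435 and ln(6) = 1.792; z_{0.3} = -0.5244, z_{0.74} = 0.6433.
σ = (1.792 − 1.435)/(0.6433 − (-0.5244)) = 0.305.
μ = 1.435 − (-0.5244)·0.305 = 1.595.

μ ≈ 1.595, σ ≈ 0.305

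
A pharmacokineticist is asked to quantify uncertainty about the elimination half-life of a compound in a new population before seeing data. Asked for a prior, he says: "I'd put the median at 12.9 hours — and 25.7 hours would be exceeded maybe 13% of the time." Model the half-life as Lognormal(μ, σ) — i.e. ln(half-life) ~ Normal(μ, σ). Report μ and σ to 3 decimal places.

μ ≈ 2.557, σ ≈ 0.612

If T ~ Lognormal(μ,σ) then ln T ~ Normal(μ,σ), so the p-quantile of ln T is μ + z_p·σ.
ln(12.9) = 2.557 and ln(25.7) = 3.246; z_{0.5} = 0, z_{0.87} = 1.126.
σ = (3.246 − 2.557)/(1.126 − (0)) = 0.612.
μ = 2.557 − (0)·0.612 = 2.557.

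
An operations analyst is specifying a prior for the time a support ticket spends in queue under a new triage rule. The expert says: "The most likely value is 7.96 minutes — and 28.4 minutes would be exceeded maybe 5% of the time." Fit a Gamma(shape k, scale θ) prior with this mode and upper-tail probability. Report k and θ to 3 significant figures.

Gamma(k,θ) with k>1 has mode (k−1)θ, so θ = 7.96/(k−1).
Need P(X < 28.4) = 0.95 with θ tied to k this way. Start at k = 2, θ = 7.96: P(X<28.4) ≈ 0.871.
Too low — raise k to concentrate. Iterating converges to k ≈ 2.59.
Then θ = 7.96/(2.59−1) ≈ 5.

k ≈ 2.59, θ ≈ 5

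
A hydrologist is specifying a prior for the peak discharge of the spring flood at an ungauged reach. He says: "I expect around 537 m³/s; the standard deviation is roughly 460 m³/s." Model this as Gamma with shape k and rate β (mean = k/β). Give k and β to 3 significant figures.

For Gamma(k, rate β): mean = k/β, variance = k/β², so CV = 1/√k.
CV = SD/mean = 460/537 = 0.8566, hence k = 1/CV² = 1.36.
Then β = k/mean = 1.36/537 = 0.00254.

k ≈ 1.36, β ≈ 0.00254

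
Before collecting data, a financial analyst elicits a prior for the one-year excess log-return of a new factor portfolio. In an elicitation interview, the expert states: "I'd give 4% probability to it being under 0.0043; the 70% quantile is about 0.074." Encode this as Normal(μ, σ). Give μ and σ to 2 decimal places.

For Normal(μ,σ), the p-quantile is μ + z_p·σ. Here z_{0.04} = -1.751, z_{0.7} = 0.5244.
So 0.0043 = μ − 1.751σ and 0.074 = μ + 0.5244σ.
Subtracting: σ = (0.074 − 0.0043)/(0.5244 − (-1.751)) = 0.03.
Then μ = 0.0043 − (-1.751)·0.03 = 0.06.

μ = 0.06, σ = 0.03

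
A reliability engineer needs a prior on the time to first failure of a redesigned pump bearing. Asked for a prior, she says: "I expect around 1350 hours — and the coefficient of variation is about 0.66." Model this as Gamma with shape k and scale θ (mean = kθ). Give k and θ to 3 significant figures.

For Gamma(k, scale θ): mean = kθ, variance = kθ², so CV = 1/√k.
CV = 0.66, hence k = 1/CV² = 2.3.
Then θ = mean/k = 1350/2.3 = 588.

k ≈ 2.3, θ ≈ 588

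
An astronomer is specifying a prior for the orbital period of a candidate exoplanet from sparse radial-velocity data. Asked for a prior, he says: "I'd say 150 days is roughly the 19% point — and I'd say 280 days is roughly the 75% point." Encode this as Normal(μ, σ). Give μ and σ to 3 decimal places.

The p-quantile of Normal(μ,σ) is μ + z_p·σ, with z_{0.19} = -0.8779 and z_{0.75} = 0.6745.
Eliminate σ: μ = (z₂·x₁ − z₁·x₂)/(z₂ − z₁) = (0.6745·150 − (-0.8779)·280)/1.552 = 223.517.
Then σ = (x₂ − x₁)/(z₂ − z₁) = (280 − 150)/1.552 = 83.742.

μ = 223.517, σ = 83.742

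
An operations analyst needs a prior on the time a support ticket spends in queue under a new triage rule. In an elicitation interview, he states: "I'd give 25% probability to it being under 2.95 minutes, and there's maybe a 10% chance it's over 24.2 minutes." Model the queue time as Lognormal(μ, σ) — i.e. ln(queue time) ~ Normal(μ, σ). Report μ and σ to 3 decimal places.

μ ≈ 1.808, σ ≈ 1.076

If T ~ Lognormal(μ,σ) then ln T ~ Normal(μ,σ), so the p-quantile of ln T is μ + z_p·σ.
ln(2.95) = 1.082 and ln(24.2) = 3.186; z_{0.25} = -0.6745, z_{0.9} = 1.282.
σ = (3.186 − 1.082)/(1.282 − (-0.6745)) = 1.076.
μ = 1.082 − (-0.6745)·1.076 = 1.808.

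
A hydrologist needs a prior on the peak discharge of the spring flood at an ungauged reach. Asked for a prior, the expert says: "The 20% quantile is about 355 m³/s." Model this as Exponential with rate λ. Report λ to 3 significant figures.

P(T < 355.0) = 1 − e^(−λ·355.0) = 0.2, so λ = −ln(1−0.2)/355.0 = −ln(0.8)/355.0 = 0.000629.

λ ≈ 0.000629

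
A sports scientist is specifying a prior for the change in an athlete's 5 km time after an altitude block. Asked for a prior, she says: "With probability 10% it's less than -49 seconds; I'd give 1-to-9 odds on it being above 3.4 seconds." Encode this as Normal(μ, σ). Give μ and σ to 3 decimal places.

μ = -22.800, σ = 20.444

For Normal(μ,σ), the p-quantile is μ + z_p·σ. Here z_{0.1} = -1.282, z_{0.9} = 1.282.
So -49 = μ − 1.282σ and 3.4 = μ + 1.282σ.
Subtracting: σ = (3.4 − -49)/(1.282 − (-1.282)) = 20.444.
Then μ = -49 − (-1.282)·20.444 = -22.800.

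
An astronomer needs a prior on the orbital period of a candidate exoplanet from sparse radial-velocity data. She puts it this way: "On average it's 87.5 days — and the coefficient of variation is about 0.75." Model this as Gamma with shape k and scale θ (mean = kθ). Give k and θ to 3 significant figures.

For Gamma(k, scale θ): mean = kθ, variance = kθ², so CV = 1/√k.
CV = 0.75, hence k = 1/CV² = 1.78.
Then θ = mean/k = 87.5/1.78 = 49.2.

k ≈ 1.78, θ ≈ 49.2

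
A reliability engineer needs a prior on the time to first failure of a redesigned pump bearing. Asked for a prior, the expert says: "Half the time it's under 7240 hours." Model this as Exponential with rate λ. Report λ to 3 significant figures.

Exponential median = ln 2 / λ, so λ = ln 2 / 7240.0 = 9.57e-05.

λ ≈ 9.57e-05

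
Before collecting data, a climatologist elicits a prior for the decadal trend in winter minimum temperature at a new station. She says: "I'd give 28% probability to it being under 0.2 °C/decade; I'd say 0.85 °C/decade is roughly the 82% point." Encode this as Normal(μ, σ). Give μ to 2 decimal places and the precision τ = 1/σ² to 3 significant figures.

The p-quantile of Normal(μ,σ) is μ + z_p·σ, with z_{0.28} = -0.5828 and z_{0.82} = 0.9154.
Eliminate σ: μ = (z₂·x₁ − z₁·x₂)/(z₂ − z₁) = (0.9154·0.2 − (-0.5828)·0.85)/1.498 = 0.45.
Then σ = (x₂ − x₁)/(z₂ − z₁) = (0.85 − 0.2)/1.498 = 0.43.
Precision τ = 1/σ² = 1/0.4339² = 5.31.

μ = 0.45, τ = 5.31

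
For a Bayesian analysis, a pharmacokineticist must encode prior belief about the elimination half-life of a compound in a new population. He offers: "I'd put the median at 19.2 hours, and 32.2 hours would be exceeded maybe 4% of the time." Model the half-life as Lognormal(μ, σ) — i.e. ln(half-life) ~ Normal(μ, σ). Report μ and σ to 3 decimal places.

If T ~ Lognormal(μ,σ) then ln T ~ Normal(μ,σ), so the p-quantile of ln T is μ + z_p·σ.
ln(19.2) = 2.955 and ln(32.2) = 3.472; z_{0.5} = 0, z_{0.96} = 1.751.
σ = (3.472 − 2.955)/(1.751 − (0)) = 0.295.
μ = 2.955 − (0)·0.295 = 2.955.

μ ≈ 2.955, σ ≈ 0.295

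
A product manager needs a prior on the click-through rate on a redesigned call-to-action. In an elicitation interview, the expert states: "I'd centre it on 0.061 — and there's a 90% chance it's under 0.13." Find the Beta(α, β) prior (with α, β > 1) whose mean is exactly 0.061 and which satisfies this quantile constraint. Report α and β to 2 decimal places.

With mean 0.061 fixed, write α = 0.061s, β = 0.939s where s = α+β.
Need P(θ < 0.13) = 0.9 under Beta(0.061s, 0.939s). Normal approximation: (q−m)/√(m(1−m)/s) ≈ z_{0.9} = 1.28, so s ≈ 0.061·0.939·(1.28)²/(0.13−0.061)² = 19.8.
At s = 19.8: P(θ<0.13) ≈ 0.895. Adjusting to match 0.9 gives s ≈ 21.27.
So α = 0.061·21.27 ≈ 1.30, β = 0.939·21.27 ≈ 19.97.

α ≈ 1.30, β ≈ 19.97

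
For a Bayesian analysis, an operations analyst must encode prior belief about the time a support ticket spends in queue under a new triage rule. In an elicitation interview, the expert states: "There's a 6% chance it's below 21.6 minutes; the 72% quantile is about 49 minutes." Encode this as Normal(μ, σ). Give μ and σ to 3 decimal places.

The p-quantile of Normal(μ,σ) is μ + z_p·σ, with z_{0.06} = -1.555 and z_{0.72} = 0.5828.
Eliminate σ: μ = (z₂·x₁ − z₁·x₂)/(z₂ − z₁) = (0.5828·21.6 − (-1.555)·49)/2.138 = 41.529.
Then σ = (x₂ − x₁)/(z₂ − z₁) = (49 − 21.6)/2.138 = 12.818.

μ = 41.529, σ = 12.818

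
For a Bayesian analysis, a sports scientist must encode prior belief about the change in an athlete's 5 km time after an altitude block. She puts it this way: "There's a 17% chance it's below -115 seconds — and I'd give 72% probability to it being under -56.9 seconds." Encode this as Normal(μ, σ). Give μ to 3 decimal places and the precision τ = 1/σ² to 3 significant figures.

The p-quantile of Normal(μ,σ) is μ + z_p·σ, with z_{0.17} = -0.9542 and z_{0.72} = 0.5828.
Eliminate σ: μ = (z₂·x₁ − z₁·x₂)/(z₂ − z₁) = (0.5828·-115 − (-0.9542)·-56.9)/1.537 = -78.932.
Then σ = (x₂ − x₁)/(z₂ − z₁) = (-56.9 − -115)/1.537 = 37.801.
Precision τ = 1/σ² = 1/37.8² = 0.0007.

μ = -78.932, τ = 0.0007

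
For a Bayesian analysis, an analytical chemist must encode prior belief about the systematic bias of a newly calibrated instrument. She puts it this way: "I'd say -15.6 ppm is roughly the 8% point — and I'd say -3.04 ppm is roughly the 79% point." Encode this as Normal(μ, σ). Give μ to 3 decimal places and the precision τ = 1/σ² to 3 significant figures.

μ = -7.620, τ = 0.031

For Normal(μ,σ), the p-quantile is μ + z_p·σ. Here z_{0.08} = -1.405, z_{0.79} = 0.8064.
So -15.6 = μ − 1.405σ and -3.04 = μ + 0.8064σ.
Subtracting: σ = (-3.04 − -15.6)/(0.8064 − (-1.405)) = 5.679.
Then μ = -15.6 − (-1.405)·5.679 = -7.620.
Precision τ = 1/σ² = 1/5.679² = 0.031.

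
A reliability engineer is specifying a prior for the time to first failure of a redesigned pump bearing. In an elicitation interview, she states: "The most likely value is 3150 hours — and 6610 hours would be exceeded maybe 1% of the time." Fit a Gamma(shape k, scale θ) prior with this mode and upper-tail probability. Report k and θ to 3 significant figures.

Gamma(k,θ) with k>1 has mode (k−1)θ, so θ = 3150/(k−1).
Need P(X < 6610) = 0.99 with θ tied to k this way. Start at k = 2, θ = 3150: P(X<6610) ≈ 0.620.
Too low — raise k to concentrate. Iterating converges to k ≈ 9.86.
Then θ = 3150/(9.86−1) ≈ 356.

k ≈ 9.86, θ ≈ 356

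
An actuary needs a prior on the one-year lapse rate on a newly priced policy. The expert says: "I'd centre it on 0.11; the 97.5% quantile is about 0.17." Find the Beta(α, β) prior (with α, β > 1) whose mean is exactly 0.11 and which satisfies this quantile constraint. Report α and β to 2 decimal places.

α ≈ 13.83, β ≈ 111.93

With mean 0.11 fixed, write α = 0.11s, β = 0.89s where s = α+β.
Need P(θ < 0.17) = 0.975 under Beta(0.11s, 0.89s). Normal approximation: (q−m)/√(m(1−m)/s) ≈ z_{0.975} = 1.96, so s ≈ 0.11·0.89·(1.96)²/(0.17−0.11)² = 104.5.
At s = 104.5: P(θ<0.17) ≈ 0.964. Adjusting to match 0.975 gives s ≈ 125.76.
So α = 0.11·125.76 ≈ 13.83, β = 0.89·125.76 ≈ 111.93.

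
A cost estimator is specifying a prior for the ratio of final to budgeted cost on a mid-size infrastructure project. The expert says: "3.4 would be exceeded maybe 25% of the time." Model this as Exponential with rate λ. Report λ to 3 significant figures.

λ ≈ 0.408

P(T > 3.4) = e^(−λ·3.4) = 0.25, so λ = −ln(0.25)/3.4 = 0.408.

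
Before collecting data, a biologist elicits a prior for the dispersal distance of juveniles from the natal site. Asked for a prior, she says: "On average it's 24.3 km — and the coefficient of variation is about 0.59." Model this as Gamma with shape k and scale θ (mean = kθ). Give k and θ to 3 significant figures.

For Gamma(k, scale θ): mean = kθ, variance = kθ², so CV = 1/√k.
CV = 0.59, hence k = 1/CV² = 2.87.
Then θ = mean/k = 24.3/2.87 = 8.46.

k ≈ 2.87, θ ≈ 8.46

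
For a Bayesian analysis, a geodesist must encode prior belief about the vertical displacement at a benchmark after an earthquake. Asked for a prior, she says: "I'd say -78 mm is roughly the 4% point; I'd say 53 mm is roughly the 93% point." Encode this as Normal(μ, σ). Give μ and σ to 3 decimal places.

μ = -6.919, σ = 40.602

For Normal(μ,σ), the p-quantile is μ + z_p·σ. Here z_{0.04} = -1.751, z_{0.93} = 1.476.
So -78 = μ − 1.751σ and 53 = μ + 1.476σ.
Subtracting: σ = (53 − -78)/(1.476 − (-1.751)) = 40.602.
Then μ = -78 − (-1.751)·40.602 = -6.919.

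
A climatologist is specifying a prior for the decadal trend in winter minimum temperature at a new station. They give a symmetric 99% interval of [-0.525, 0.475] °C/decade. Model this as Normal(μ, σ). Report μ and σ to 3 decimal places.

μ = -0.025, σ = 0.194

A symmetric 99% interval runs μ ± z·σ with z = 2.576.
Half-width = 0.5, so σ = 0.5/2.576 = 0.194.
μ is the interval midpoint, -0.025.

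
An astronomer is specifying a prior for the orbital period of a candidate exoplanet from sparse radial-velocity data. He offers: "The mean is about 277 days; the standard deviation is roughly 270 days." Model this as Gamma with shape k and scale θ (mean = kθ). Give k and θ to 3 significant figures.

For Gamma(k, scale θ): mean = kθ, variance = kθ², so CV = 1/√k.
CV = SD/mean = 270/277 = 0.9747, hence k = 1/CV² = 1.05.
Then θ = mean/k = 277/1.05 = 263.

k ≈ 1.05, θ ≈ 263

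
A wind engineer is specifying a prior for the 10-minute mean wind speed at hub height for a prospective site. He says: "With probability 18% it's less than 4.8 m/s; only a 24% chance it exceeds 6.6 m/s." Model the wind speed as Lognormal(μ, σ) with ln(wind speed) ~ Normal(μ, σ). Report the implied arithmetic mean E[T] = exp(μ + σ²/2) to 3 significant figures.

E[T] ≈ 5.86 m/s

If T ~ Lognormal(μ,σ) then ln T ~ Normal(μ,σ), so the p-quantile of ln T is μ + z_p·σ.
ln(4.8) = 1.569 and ln(6.6) = 1.887; z_{0.18} = -0.9154, z_{0.76} = 0.7063.
σ = (1.887 − 1.569)/(0.7063 − (-0.9154)) = 0.196.
μ = 1.569 − (-0.9154)·0.196 = 1.748.
E[T] = exp(μ + σ²/2) = exp(1.748 + 0.0193) = 5.86 m/s.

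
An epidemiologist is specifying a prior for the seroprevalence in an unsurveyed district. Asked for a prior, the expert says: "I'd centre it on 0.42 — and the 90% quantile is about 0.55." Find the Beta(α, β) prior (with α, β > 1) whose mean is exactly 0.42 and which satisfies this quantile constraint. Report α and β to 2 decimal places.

α ≈ 10.02, β ≈ 13.84

With mean 0.42 fixed, write α = 0.42s, β = 0.58s where s = α+β.
Need P(θ < 0.55) = 0.9 under Beta(0.42s, 0.58s). Normal approximation: (q−m)/√(m(1−m)/s) ≈ z_{0.9} = 1.28, so s ≈ 0.42·0.58·(1.28)²/(0.55−0.42)² = 23.7.
At s = 23.7: P(θ<0.55) ≈ 0.899. Adjusting to match 0.9 gives s ≈ 23.87.
So α = 0.42·23.87 ≈ 10.02, β = 0.58·23.87 ≈ 13.84.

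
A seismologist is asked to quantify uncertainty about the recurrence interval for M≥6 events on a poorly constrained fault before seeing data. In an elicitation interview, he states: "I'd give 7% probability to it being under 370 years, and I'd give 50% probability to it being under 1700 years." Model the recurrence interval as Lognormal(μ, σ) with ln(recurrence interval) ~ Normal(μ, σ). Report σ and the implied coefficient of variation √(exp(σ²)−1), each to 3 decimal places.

If T ~ Lognormal(μ,σ) then ln T ~ Normal(μ,σ), so the p-quantile of ln T is μ + z_p·σ.
ln(370) = 5.914 and ln(1700) = 7.438; z_{0.07} = -1.476, z_{0.5} = 0.
σ = (7.438 − 5.914)/(0 − (-1.476)) = 1.033.
μ = 5.914 − (-1.476)·1.033 = 7.438.
CV = √(exp(σ²)−1) = √(exp(1.0676)−1) = 1.381.

σ ≈ 1.033, CV ≈ 1.381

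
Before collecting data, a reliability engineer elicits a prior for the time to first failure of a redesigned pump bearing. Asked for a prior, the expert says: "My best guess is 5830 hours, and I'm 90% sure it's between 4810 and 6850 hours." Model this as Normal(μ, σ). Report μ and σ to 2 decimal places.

A symmetric 90% interval runs μ ± z·σ with z = 1.645.
Half-width = 1020, so σ = 1020/1.645 = 620.12.
μ is the stated best guess, 5830.00.

μ = 5830.00, σ = 620.12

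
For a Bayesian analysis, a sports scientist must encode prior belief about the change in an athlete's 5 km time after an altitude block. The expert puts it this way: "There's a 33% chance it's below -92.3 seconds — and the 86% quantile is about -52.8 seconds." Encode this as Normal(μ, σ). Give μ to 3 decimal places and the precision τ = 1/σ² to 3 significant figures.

μ = -80.870, τ = 0.00148

For Normal(μ,σ), the p-quantile is μ + z_p·σ. Here z_{0.33} = -0.4399, z_{0.86} = 1.08.
So -92.3 = μ − 0.4399σ and -52.8 = μ + 1.08σ.
Subtracting: σ = (-52.8 − -92.3)/(1.08 − (-0.4399)) = 25.983.
Then μ = -92.3 − (-0.4399)·25.983 = -80.870.
Precision τ = 1/σ² = 1/25.98² = 0.00148.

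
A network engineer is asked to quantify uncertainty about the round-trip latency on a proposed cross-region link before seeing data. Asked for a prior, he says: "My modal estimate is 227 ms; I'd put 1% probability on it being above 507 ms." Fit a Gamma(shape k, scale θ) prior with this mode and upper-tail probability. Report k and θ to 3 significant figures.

k ≈ 8.44, θ ≈ 30.5

Gamma(k,θ) with k>1 has mode (k−1)θ, so θ = 227/(k−1).
Need P(X < 507) = 0.99 with θ tied to k this way. Start at k = 2, θ = 227: P(X<507) ≈ 0.654.
Too low — raise k to concentrate. Iterating converges to k ≈ 8.44.
Then θ = 227/(8.44−1) ≈ 30.5.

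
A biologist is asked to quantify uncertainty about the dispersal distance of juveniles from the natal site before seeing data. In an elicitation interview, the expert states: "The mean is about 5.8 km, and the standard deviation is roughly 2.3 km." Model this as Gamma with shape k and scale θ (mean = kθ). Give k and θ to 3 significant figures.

k ≈ 6.36, θ ≈ 0.912

For Gamma(k, scale θ): mean = kθ, variance = kθ², so CV = 1/√k.
CV = SD/mean = 2.3/5.8 = 0.3966, hence k = 1/CV² = 6.36.
Then θ = mean/k = 5.8/6.36 = 0.912.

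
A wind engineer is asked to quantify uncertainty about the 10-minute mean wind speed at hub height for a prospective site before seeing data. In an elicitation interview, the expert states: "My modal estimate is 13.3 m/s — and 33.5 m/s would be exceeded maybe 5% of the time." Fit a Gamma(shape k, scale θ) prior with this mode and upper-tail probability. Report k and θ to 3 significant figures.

k ≈ 4.18, θ ≈ 4.18

Gamma(k,θ) with k>1 has mode (k−1)θ, so θ = 13.3/(k−1).
Need P(X < 33.5) = 0.95 with θ tied to k this way. Start at k = 2, θ = 13.3: P(X<33.5) ≈ 0.717.
Too low — raise k to concentrate. Iterating converges to k ≈ 4.18.
Then θ = 13.3/(4.18−1) ≈ 4.18.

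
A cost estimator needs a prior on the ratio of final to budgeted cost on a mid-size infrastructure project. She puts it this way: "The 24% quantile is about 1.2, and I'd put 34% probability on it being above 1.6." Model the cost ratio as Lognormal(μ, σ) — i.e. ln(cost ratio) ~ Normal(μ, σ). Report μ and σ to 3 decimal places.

If T ~ Lognormal(μ,σ) then ln T ~ Normal(μ,σ), so the p-quantile of ln T is μ + z_p·σ.
ln(1.2) = 0.1823 and ln(1.6) = 0.47; z_{0.24} = -0.7063, z_{0.66} = 0.4125.
σ = (0.47 − 0.1823)/(0.4125 − (-0.7063)) = 0.257.
μ = 0.1823 − (-0.7063)·0.257 = 0.364.

μ ≈ 0.364, σ ≈ 0.257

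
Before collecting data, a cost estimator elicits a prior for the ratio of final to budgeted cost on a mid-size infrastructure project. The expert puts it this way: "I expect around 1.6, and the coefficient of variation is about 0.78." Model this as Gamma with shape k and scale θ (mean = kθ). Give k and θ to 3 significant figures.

k ≈ 1.64, θ ≈ 0.973

For Gamma(k, scale θ): mean = kθ, variance = kθ², so CV = 1/√k.
CV = 0.78, hence k = 1/CV² = 1.64.
Then θ = mean/k = 1.6/1.64 = 0.973.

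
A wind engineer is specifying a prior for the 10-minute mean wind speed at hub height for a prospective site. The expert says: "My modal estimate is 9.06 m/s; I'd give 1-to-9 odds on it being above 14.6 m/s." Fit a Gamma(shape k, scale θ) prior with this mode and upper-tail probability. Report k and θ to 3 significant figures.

k ≈ 9.26, θ ≈ 1.1

Gamma(k,θ) with k>1 has mode (k−1)θ, so θ = 9.06/(k−1).
Need P(X < 14.6) = 0.9 with θ tied to k this way. Start at k = 2, θ = 9.06: P(X<14.6) ≈ 0.479.
Too low — raise k to concentrate. Iterating converges to k ≈ 9.26.
Then θ = 9.06/(9.26−1) ≈ 1.1.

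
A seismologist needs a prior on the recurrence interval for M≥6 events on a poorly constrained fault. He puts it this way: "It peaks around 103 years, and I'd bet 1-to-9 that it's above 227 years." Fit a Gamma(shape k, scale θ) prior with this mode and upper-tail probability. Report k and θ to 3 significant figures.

Gamma(k,θ) with k>1 has mode (k−1)θ, so θ = 103/(k−1).
Need P(X < 227) = 0.9 with θ tied to k this way. Start at k = 2, θ = 103: P(X<227) ≈ 0.646.
Too low — raise k to concentrate. Iterating converges to k ≈ 4.08.
Then θ = 103/(4.08−1) ≈ 33.5.

k ≈ 4.08, θ ≈ 33.5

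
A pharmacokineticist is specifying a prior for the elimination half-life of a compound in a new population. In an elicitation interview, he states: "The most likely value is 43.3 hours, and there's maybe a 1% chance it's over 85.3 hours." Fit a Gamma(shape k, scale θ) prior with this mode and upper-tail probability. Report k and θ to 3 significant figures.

Gamma(k,θ) with k>1 has mode (k−1)θ, so θ = 43.3/(k−1).
Need P(X < 85.3) = 0.99 with θ tied to k this way. Start at k = 2, θ = 43.3: P(X<85.3) ≈ 0.586.
Too low — raise k to concentrate. Iterating converges to k ≈ 11.7.
Then θ = 43.3/(11.7−1) ≈ 4.04.

k ≈ 11.7, θ ≈ 4.04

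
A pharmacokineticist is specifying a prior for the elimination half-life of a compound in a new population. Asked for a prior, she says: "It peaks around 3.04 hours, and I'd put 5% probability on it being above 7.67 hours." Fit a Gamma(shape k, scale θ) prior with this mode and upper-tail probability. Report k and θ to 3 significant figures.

k ≈ 4.17, θ ≈ 0.96

Gamma(k,θ) with k>1 has mode (k−1)θ, so θ = 3.04/(k−1).
Need P(X < 7.67) = 0.95 with θ tied to k this way. Start at k = 2, θ = 3.04: P(X<7.67) ≈ 0.717.
Too low — raise k to concentrate. Iterating converges to k ≈ 4.17.
Then θ = 3.04/(4.17−1) ≈ 0.96.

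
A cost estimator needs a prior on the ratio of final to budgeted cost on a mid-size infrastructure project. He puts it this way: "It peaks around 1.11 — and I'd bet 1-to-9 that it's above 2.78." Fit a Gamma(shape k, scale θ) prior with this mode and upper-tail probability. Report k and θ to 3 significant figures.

Gamma(k,θ) with k>1 has mode (k−1)θ, so θ = 1.11/(k−1).
Need P(X < 2.78) = 0.9 with θ tied to k this way. Start at k = 2, θ = 1.11: P(X<2.78) ≈ 0.714.
Too low — raise k to concentrate. Iterating converges to k ≈ 3.28.
Then θ = 1.11/(3.28−1) ≈ 0.487.

k ≈ 3.28, θ ≈ 0.487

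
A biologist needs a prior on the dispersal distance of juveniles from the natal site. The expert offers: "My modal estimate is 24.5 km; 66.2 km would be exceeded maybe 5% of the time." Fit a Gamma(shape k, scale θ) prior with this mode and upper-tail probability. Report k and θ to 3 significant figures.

Gamma(k,θ) with k>1 has mode (k−1)θ, so θ = 24.5/(k−1).
Need P(X < 66.2) = 0.95 with θ tied to k this way. Start at k = 2, θ = 24.5: P(X<66.2) ≈ 0.752.
Too low — raise k to concentrate. Iterating converges to k ≈ 3.72.
Then θ = 24.5/(3.72−1) ≈ 9.

k ≈ 3.72, θ ≈ 9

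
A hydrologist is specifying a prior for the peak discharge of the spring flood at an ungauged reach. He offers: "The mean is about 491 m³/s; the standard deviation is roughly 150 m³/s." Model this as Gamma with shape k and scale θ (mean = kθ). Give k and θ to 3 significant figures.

k ≈ 10.7, θ ≈ 45.8

For Gamma(k, scale θ): mean = kθ, variance = kθ², so CV = 1/√k.
CV = SD/mean = 150/491 = 0.3055, hence k = 1/CV² = 10.7.
Then θ = mean/k = 491/10.7 = 45.8.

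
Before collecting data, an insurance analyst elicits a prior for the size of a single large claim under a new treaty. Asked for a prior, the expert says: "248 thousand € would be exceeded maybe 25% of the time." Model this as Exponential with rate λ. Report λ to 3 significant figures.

λ ≈ 0.00559

P(T > 248.0) = e^(−λ·248.0) = 0.25, so λ = −ln(0.25)/248.0 = 0.00559.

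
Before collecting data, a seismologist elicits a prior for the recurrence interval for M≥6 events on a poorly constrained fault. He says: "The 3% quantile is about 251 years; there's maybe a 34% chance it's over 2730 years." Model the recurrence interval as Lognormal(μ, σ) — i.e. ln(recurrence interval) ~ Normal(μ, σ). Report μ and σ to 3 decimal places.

μ ≈ 7.483, σ ≈ 1.041

If T ~ Lognormal(μ,σ) then ln T ~ Normal(μ,σ), so the p-quantile of ln T is μ + z_p·σ.
ln(251) = 5.525 and ln(2730) = 7.912; z_{0.03} = -1.881, z_{0.66} = 0.4125.
σ = (7.912 − 5.525)/(0.4125 − (-1.881)) = 1.041.
μ = 5.525 − (-1.881)·1.041 = 7.483.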